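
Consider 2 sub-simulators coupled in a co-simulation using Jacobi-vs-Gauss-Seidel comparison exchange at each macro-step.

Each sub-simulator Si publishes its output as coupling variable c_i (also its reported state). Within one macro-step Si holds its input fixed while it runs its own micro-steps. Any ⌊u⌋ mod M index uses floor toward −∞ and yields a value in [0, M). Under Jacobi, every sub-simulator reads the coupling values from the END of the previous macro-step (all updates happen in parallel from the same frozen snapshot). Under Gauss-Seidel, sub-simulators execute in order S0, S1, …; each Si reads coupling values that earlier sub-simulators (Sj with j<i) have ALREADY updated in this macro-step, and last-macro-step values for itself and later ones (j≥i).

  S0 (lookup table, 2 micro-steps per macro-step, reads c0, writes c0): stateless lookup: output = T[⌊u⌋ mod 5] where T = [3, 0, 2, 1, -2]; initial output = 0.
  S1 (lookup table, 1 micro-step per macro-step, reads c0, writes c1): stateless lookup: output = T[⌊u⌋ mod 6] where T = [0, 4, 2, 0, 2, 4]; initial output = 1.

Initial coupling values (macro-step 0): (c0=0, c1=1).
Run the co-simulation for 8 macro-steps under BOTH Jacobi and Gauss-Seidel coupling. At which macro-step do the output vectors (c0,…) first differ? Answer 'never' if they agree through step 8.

[Jacobi] macro 1: S0 reads c0=0 → after 2×micro: 3; S1 reads c0=0 → after 1×micro: 0 ⇒ (c0=3, c1=0)
[Jacobi] macro 2: S0 reads c0=3 → after 2×micro: 1; S1 reads c0=3 → after 1×micro: 0 ⇒ (c0=1, c1=0)
[Jacobi] macro 3: S0 reads c0=1 → after 2×micro: 0; S1 reads c0=1 → after 1×micro: 4 ⇒ (c0=0, c1=4)
[Jacobi] macro 4: S0 reads c0=0 → after 2×micro: 3; S1 reads c0=0 → after 1×micro: 0 ⇒ (c0=3, c1=0)
[Jacobi] macro 5: S0 reads c0=3 → after 2×micro: 1; S1 reads c0=3 → after 1×micro: 0 ⇒ (c0=1, c1=0)
[Jacobi] macro 6: S0 reads c0=1 → after 2×micro: 0; S1 reads c0=1 → after 1×micro: 4 ⇒ (c0=0, c1=4)
[Jacobi] macro 7: S0 reads c0=0 → after 2×micro: 3; S1 reads c0=0 → after 1×micro: 0 ⇒ (c0=3, c1=0)
[Jacobi] macro 8: S0 reads c0=3 → after 2×micro: 1; S1 reads c0=3 → after 1×micro: 0 ⇒ (c0=1, c1=0)
[Gauss-Seidel] macro 1: S0 reads c0=0 → after 2×micro: 3; S1 reads c0=3 → after 1×micro: 0 ⇒ (c0=3, c1=0)
[Gauss-Seidel] macro 2: S0 reads c0=3 → after 2×micro: 1; S1 reads c0=1 → after 1×micro: 4 ⇒ (c0=1, c1=4)
[Gauss-Seidel] macro 3: S0 reads c0=1 → after 2×micro: 0; S1 reads c0=0 → after 1×micro: 0 ⇒ (c0=0, c1=0)
[Gauss-Seidel] macro 4: S0 reads c0=0 → after 2×micro: 3; S1 reads c0=3 → after 1×micro: 0 ⇒ (c0=3, c1=0)
[Gauss-Seidel] macro 5: S0 reads c0=3 → after 2×micro: 1; S1 reads c0=1 → after 1×micro: 4 ⇒ (c0=1, c1=4)
[Gauss-Seidel] macro 6: S0 reads c0=1 → after 2×micro: 0; S1 reads c0=0 → after 1×micro: 0 ⇒ (c0=0, c1=0)
[Gauss-Seidel] macro 7: S0 reads c0=0 → after 2×micro: 3; S1 reads c0=3 → after 1×micro: 0 ⇒ (c0=3, c1=0)
[Gauss-Seidel] macro 8: S0 reads c0=3 → after 2×micro: 1; S1 reads c0=1 → after 1×micro: 4 ⇒ (c0=1, c1=4)

first divergence at macro-step: 2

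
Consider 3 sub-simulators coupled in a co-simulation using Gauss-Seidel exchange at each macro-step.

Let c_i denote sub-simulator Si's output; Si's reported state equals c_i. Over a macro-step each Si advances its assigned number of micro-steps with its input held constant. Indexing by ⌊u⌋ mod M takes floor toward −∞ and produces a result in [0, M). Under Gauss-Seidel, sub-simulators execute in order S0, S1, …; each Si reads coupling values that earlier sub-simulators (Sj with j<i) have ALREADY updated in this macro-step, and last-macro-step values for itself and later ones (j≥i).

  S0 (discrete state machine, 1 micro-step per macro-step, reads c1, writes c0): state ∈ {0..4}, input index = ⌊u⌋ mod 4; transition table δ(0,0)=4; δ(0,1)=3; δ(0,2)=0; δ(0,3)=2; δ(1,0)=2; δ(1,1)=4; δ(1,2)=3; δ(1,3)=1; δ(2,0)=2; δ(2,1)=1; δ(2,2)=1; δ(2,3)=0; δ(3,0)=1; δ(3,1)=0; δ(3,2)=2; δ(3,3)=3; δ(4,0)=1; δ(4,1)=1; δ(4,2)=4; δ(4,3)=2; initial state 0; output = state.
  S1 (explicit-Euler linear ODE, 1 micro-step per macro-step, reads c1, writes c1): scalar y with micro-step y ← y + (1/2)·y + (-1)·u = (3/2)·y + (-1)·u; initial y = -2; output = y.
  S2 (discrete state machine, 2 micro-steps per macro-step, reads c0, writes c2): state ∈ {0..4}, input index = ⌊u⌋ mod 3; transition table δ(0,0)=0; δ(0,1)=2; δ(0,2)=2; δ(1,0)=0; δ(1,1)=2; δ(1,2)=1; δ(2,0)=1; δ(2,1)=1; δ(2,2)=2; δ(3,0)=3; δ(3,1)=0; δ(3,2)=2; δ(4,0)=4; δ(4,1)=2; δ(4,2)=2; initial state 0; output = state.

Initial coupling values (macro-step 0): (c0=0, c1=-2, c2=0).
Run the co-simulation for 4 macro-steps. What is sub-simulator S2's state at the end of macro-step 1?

macro 1: S0 reads c1=-2 → after 1×micro: 0; S1 reads c1=-2 → after 1×micro: -1; S2 reads c0=0 → after 2×micro: 0 ⇒ (c0=0, c1=-1, c2=0)
macro 2: S0 reads c1=-1 → after 1×micro: 2; S1 reads c1=-1 → after 1×micro: -1/2; S2 reads c0=2 → after 2×micro: 2 ⇒ (c0=2, c1=-1/2, c2=2)
macro 3: S0 reads c1=-1/2 → after 1×micro: 0; S1 reads c1=-1/2 → after 1×micro: -1/4; S2 reads c0=0 → after 2×micro: 0 ⇒ (c0=0, c1=-1/4, c2=0)
macro 4: S0 reads c1=-1/4 → after 1×micro: 2; S1 reads c1=-1/4 → after 1×micro: -1/8; S2 reads c0=2 → after 2×micro: 2 ⇒ (c0=2, c1=-1/8, c2=2)

S2 state at macro-step 1 = 0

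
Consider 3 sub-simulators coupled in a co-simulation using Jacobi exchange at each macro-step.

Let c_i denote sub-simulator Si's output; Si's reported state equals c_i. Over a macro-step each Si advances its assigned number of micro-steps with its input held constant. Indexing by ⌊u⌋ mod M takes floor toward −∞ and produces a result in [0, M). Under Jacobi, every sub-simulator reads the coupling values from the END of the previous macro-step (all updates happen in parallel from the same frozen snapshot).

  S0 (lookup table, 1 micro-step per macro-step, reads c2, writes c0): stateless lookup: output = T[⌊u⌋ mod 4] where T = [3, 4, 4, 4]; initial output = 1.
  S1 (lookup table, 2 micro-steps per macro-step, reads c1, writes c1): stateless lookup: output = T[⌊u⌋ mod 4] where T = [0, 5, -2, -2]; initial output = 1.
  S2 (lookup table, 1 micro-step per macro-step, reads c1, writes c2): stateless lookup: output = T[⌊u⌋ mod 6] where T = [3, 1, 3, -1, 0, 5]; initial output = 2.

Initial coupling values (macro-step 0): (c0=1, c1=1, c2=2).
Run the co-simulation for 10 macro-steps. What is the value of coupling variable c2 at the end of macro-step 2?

c2 at macro-step 2 = 5

macro 1: S0 reads c2=2 → after 1×micro: 4; S1 reads c1=1 → after 2×micro: 5; S2 reads c1=1 → after 1×micro: 1 ⇒ (c0=4, c1=5, c2=1)
macro 2: S0 reads c2=1 → after 1×micro: 4; S1 reads c1=5 → after 2×micro: 5; S2 reads c1=5 → after 1×micro: 5 ⇒ (c0=4, c1=5, c2=5)
macro 3: S0 reads c2=5 → after 1×micro: 4; S1 reads c1=5 → after 2×micro: 5; S2 reads c1=5 → after 1×micro: 5 ⇒ (c0=4, c1=5, c2=5)
macro 4: S0 reads c2=5 → after 1×micro: 4; S1 reads c1=5 → after 2×micro: 5; S2 reads c1=5 → after 1×micro: 5 ⇒ (c0=4, c1=5, c2=5)
macro 5: S0 reads c2=5 → after 1×micro: 4; S1 reads c1=5 → after 2×micro: 5; S2 reads c1=5 → after 1×micro: 5 ⇒ (c0=4, c1=5, c2=5)
macro 6: S0 reads c2=5 → after 1×micro: 4; S1 reads c1=5 → after 2×micro: 5; S2 reads c1=5 → after 1×micro: 5 ⇒ (c0=4, c1=5, c2=5)
macro 7: S0 reads c2=5 → after 1×micro: 4; S1 reads c1=5 → after 2×micro: 5; S2 reads c1=5 → after 1×micro: 5 ⇒ (c0=4, c1=5, c2=5)
macro 8: S0 reads c2=5 → after 1×micro: 4; S1 reads c1=5 → after 2×micro: 5; S2 reads c1=5 → after 1×micro: 5 ⇒ (c0=4, c1=5, c2=5)
macro 9: S0 reads c2=5 → after 1×micro: 4; S1 reads c1=5 → after 2×micro: 5; S2 reads c1=5 → after 1×micro: 5 ⇒ (c0=4, c1=5, c2=5)
macro 10: S0 reads c2=5 → after 1×micro: 4; S1 reads c1=5 → after 2×micro: 5; S2 reads c1=5 → after 1×micro: 5 ⇒ (c0=4, c1=5, c2=5)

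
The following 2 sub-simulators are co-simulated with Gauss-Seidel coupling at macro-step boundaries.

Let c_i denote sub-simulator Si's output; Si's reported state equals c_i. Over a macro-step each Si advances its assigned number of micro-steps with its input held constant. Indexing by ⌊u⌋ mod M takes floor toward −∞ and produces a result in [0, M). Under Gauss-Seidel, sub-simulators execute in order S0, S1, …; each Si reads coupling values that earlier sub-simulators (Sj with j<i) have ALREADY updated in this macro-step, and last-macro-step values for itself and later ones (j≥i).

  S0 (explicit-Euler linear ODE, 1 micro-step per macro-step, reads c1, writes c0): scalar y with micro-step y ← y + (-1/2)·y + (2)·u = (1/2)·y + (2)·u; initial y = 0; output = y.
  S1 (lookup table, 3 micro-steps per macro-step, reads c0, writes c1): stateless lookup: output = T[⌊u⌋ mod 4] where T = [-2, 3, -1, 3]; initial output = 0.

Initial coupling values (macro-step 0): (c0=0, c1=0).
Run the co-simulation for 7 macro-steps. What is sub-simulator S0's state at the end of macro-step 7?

macro 1: S0 reads c1=0 → after 1×micro: 0; S1 reads c0=0 → after 3×micro: -2 ⇒ (c0=0, c1=-2)
macro 2: S0 reads c1=-2 → after 1×micro: -4; S1 reads c0=-4 → after 3×micro: -2 ⇒ (c0=-4, c1=-2)
macro 3: S0 reads c1=-2 → after 1×micro: -6; S1 reads c0=-6 → after 3×micro: -1 ⇒ (c0=-6, c1=-1)
macro 4: S0 reads c1=-1 → after 1×micro: -5; S1 reads c0=-5 → after 3×micro: 3 ⇒ (c0=-5, c1=3)
macro 5: S0 reads c1=3 → after 1×micro: 7/2; S1 reads c0=7/2 → after 3×micro: 3 ⇒ (c0=7/2, c1=3)
macro 6: S0 reads c1=3 → after 1×micro: 31/4; S1 reads c0=31/4 → after 3×micro: 3 ⇒ (c0=31/4, c1=3)
macro 7: S0 reads c1=3 → after 1×micro: 79/8; S1 reads c0=79/8 → after 3×micro: 3 ⇒ (c0=79/8, c1=3)

S0 state at macro-step 7 = 79/8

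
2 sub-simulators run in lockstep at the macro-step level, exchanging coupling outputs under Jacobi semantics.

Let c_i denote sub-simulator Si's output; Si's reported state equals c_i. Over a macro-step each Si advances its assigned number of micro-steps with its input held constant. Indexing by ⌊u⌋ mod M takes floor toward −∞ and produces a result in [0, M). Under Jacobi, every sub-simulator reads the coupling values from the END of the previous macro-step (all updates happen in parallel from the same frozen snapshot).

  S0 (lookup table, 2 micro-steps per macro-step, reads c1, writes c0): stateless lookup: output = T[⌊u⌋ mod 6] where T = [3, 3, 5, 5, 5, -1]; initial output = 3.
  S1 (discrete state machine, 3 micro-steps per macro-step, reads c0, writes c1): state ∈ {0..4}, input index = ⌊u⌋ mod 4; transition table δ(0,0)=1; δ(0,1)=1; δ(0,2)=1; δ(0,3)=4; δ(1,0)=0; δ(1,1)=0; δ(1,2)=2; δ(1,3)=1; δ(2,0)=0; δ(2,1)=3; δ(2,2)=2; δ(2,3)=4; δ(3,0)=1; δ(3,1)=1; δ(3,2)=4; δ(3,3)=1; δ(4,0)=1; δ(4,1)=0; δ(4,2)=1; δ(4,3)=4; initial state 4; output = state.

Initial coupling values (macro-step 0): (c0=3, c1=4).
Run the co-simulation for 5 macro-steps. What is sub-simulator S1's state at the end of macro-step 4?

macro 1: S0 reads c1=4 → after 2×micro: 5; S1 reads c0=3 → after 3×micro: 4 ⇒ (c0=5, c1=4)
macro 2: S0 reads c1=4 → after 2×micro: 5; S1 reads c0=5 → after 3×micro: 0 ⇒ (c0=5, c1=0)
macro 3: S0 reads c1=0 → after 2×micro: 3; S1 reads c0=5 → after 3×micro: 1 ⇒ (c0=3, c1=1)
macro 4: S0 reads c1=1 → after 2×micro: 3; S1 reads c0=3 → after 3×micro: 1 ⇒ (c0=3, c1=1)
macro 5: S0 reads c1=1 → after 2×micro: 3; S1 reads c0=3 → after 3×micro: 1 ⇒ (c0=3, c1=1)

S1 state at macro-step 4 = 1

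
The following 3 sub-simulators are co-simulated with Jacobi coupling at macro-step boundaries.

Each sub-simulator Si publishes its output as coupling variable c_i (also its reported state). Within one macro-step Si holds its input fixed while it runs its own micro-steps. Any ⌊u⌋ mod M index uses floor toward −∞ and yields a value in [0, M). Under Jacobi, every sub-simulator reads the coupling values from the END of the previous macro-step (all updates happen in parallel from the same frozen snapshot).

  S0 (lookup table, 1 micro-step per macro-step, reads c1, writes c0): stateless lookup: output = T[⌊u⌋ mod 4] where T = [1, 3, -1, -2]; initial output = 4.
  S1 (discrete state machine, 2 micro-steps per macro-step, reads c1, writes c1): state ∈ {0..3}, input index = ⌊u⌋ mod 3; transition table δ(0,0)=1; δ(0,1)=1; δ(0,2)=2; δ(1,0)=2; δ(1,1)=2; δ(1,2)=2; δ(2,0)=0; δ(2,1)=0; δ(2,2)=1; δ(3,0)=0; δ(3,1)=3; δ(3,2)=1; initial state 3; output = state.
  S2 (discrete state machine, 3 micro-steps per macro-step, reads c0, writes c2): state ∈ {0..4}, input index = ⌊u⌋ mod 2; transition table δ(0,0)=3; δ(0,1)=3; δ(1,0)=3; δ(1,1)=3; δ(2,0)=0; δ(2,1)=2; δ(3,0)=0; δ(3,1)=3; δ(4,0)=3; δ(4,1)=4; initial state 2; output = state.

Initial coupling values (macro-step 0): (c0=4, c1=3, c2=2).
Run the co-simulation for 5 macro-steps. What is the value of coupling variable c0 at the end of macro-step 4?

c0 at macro-step 4 = -1

macro 1: S0 reads c1=3 → after 1×micro: -2; S1 reads c1=3 → after 2×micro: 1; S2 reads c0=4 → after 3×micro: 0 ⇒ (c0=-2, c1=1, c2=0)
macro 2: S0 reads c1=1 → after 1×micro: 3; S1 reads c1=1 → after 2×micro: 0; S2 reads c0=-2 → after 3×micro: 3 ⇒ (c0=3, c1=0, c2=3)
macro 3: S0 reads c1=0 → after 1×micro: 1; S1 reads c1=0 → after 2×micro: 2; S2 reads c0=3 → after 3×micro: 3 ⇒ (c0=1, c1=2, c2=3)
macro 4: S0 reads c1=2 → after 1×micro: -1; S1 reads c1=2 → after 2×micro: 2; S2 reads c0=1 → after 3×micro: 3 ⇒ (c0=-1, c1=2, c2=3)
macro 5: S0 reads c1=2 → after 1×micro: -1; S1 reads c1=2 → after 2×micro: 2; S2 reads c0=-1 → after 3×micro: 3 ⇒ (c0=-1, c1=2, c2=3)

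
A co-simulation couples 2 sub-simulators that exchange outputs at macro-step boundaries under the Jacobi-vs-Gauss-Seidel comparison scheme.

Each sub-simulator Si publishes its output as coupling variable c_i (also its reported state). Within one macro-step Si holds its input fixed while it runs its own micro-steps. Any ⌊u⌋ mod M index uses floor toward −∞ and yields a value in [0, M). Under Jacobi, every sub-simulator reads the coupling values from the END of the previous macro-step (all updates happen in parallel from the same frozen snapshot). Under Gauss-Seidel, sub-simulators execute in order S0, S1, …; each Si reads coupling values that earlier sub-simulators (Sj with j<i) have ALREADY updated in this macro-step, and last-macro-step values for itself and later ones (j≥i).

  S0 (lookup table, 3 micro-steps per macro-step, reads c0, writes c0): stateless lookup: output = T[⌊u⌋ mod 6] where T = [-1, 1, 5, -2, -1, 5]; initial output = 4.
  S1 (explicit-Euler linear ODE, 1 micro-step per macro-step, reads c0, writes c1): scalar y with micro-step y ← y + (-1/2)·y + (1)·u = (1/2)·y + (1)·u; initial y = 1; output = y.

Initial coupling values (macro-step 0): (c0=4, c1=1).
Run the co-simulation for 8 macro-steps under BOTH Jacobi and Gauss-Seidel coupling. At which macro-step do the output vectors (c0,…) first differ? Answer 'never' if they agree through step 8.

[Jacobi] macro 1: S0 reads c0=4 → after 3×micro: -1; S1 reads c0=4 → after 1×micro: 9/2 ⇒ (c0=-1, c1=9/2)
[Jacobi] macro 2: S0 reads c0=-1 → after 3×micro: 5; S1 reads c0=-1 → after 1×micro: 5/4 ⇒ (c0=5, c1=5/4)
[Jacobi] macro 3: S0 reads c0=5 → after 3×micro: 5; S1 reads c0=5 → after 1×micro: 45/8 ⇒ (c0=5, c1=45/8)
[Jacobi] macro 4: S0 reads c0=5 → after 3×micro: 5; S1 reads c0=5 → after 1×micro: 125/16 ⇒ (c0=5, c1=125/16)
[Jacobi] macro 5: S0 reads c0=5 → after 3×micro: 5; S1 reads c0=5 → after 1×micro: 285/32 ⇒ (c0=5, c1=285/32)
[Jacobi] macro 6: S0 reads c0=5 → after 3×micro: 5; S1 reads c0=5 → after 1×micro: 605/64 ⇒ (c0=5, c1=605/64)
[Jacobi] macro 7: S0 reads c0=5 → after 3×micro: 5; S1 reads c0=5 → after 1×micro: 1245/128 ⇒ (c0=5, c1=1245/128)
[Jacobi] macro 8: S0 reads c0=5 → after 3×micro: 5; S1 reads c0=5 → after 1×micro: 2525/256 ⇒ (c0=5, c1=2525/256)
[Gauss-Seidel] macro 1: S0 reads c0=4 → after 3×micro: -1; S1 reads c0=-1 → after 1×micro: -1/2 ⇒ (c0=-1, c1=-1/2)
[Gauss-Seidel] macro 2: S0 reads c0=-1 → after 3×micro: 5; S1 reads c0=5 → after 1×micro: 19/4 ⇒ (c0=5, c1=19/4)
[Gauss-Seidel] macro 3: S0 reads c0=5 → after 3×micro: 5; S1 reads c0=5 → after 1×micro: 59/8 ⇒ (c0=5, c1=59/8)
[Gauss-Seidel] macro 4: S0 reads c0=5 → after 3×micro: 5; S1 reads c0=5 → after 1×micro: 139/16 ⇒ (c0=5, c1=139/16)
[Gauss-Seidel] macro 5: S0 reads c0=5 → after 3×micro: 5; S1 reads c0=5 → after 1×micro: 299/32 ⇒ (c0=5, c1=299/32)
[Gauss-Seidel] macro 6: S0 reads c0=5 → after 3×micro: 5; S1 reads c0=5 → after 1×micro: 619/64 ⇒ (c0=5, c1=619/64)
[Gauss-Seidel] macro 7: S0 reads c0=5 → after 3×micro: 5; S1 reads c0=5 → after 1×micro: 1259/128 ⇒ (c0=5, c1=1259/128)
[Gauss-Seidel] macro 8: S0 reads c0=5 → after 3×micro: 5; S1 reads c0=5 → after 1×micro: 2539/256 ⇒ (c0=5, c1=2539/256)

first divergence at macro-step: 1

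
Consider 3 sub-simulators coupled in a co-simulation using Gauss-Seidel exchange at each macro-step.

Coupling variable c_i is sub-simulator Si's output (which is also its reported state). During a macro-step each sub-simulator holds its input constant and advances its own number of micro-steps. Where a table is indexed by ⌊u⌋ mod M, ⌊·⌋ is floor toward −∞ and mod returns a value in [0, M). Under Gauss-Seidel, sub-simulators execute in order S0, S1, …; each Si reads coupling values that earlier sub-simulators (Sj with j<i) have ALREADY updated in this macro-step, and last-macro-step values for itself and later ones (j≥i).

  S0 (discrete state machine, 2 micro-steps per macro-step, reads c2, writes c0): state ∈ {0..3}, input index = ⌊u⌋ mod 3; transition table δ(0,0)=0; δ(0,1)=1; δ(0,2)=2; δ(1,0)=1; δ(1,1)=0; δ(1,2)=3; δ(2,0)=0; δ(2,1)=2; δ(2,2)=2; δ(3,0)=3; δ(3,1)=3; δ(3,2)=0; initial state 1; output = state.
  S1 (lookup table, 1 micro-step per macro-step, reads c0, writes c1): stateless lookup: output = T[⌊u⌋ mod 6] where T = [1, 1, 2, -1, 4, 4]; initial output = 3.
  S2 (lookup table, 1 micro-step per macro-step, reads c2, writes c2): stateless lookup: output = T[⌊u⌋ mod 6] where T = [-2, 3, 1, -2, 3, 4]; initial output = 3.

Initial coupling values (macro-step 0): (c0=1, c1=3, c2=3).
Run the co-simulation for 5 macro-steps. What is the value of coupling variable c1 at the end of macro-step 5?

macro 1: S0 reads c2=3 → after 2×micro: 1; S1 reads c0=1 → after 1×micro: 1; S2 reads c2=3 → after 1×micro: -2 ⇒ (c0=1, c1=1, c2=-2)
macro 2: S0 reads c2=-2 → after 2×micro: 1; S1 reads c0=1 → after 1×micro: 1; S2 reads c2=-2 → after 1×micro: 3 ⇒ (c0=1, c1=1, c2=3)
macro 3: S0 reads c2=3 → after 2×micro: 1; S1 reads c0=1 → after 1×micro: 1; S2 reads c2=3 → after 1×micro: -2 ⇒ (c0=1, c1=1, c2=-2)
macro 4: S0 reads c2=-2 → after 2×micro: 1; S1 reads c0=1 → after 1×micro: 1; S2 reads c2=-2 → after 1×micro: 3 ⇒ (c0=1, c1=1, c2=3)
macro 5: S0 reads c2=3 → after 2×micro: 1; S1 reads c0=1 → after 1×micro: 1; S2 reads c2=3 → after 1×micro: -2 ⇒ (c0=1, c1=1, c2=-2)

c1 at macro-step 5 = 1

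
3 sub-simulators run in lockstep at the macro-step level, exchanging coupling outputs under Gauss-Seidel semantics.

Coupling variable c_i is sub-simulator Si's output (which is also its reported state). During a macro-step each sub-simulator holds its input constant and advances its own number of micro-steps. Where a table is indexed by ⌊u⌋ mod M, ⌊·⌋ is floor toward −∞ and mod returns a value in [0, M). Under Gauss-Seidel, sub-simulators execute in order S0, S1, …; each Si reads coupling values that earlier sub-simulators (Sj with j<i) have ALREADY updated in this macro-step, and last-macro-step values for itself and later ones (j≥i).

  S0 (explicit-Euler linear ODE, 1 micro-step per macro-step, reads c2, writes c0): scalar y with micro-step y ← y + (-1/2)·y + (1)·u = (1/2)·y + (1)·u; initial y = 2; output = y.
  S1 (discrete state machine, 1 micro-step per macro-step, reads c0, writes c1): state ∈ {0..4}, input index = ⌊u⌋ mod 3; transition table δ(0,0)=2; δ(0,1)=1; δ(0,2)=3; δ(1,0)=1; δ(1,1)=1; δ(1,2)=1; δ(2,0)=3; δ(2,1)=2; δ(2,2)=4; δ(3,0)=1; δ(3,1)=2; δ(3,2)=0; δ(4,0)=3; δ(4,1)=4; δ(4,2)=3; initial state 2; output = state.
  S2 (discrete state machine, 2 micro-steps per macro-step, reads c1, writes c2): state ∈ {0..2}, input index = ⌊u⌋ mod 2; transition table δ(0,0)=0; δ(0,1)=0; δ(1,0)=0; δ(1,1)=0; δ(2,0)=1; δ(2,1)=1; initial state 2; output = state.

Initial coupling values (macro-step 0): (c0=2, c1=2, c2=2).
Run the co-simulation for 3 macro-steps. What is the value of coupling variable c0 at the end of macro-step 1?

macro 1: S0 reads c2=2 → after 1×micro: 3; S1 reads c0=3 → after 1×micro: 3; S2 reads c1=3 → after 2×micro: 0 ⇒ (c0=3, c1=3, c2=0)
macro 2: S0 reads c2=0 → after 1×micro: 3/2; S1 reads c0=3/2 → after 1×micro: 2; S2 reads c1=2 → after 2×micro: 0 ⇒ (c0=3/2, c1=2, c2=0)
macro 3: S0 reads c2=0 → after 1×micro: 3/4; S1 reads c0=3/4 → after 1×micro: 3; S2 reads c1=3 → after 2×micro: 0 ⇒ (c0=3/4, c1=3, c2=0)

c0 at macro-step 1 = 3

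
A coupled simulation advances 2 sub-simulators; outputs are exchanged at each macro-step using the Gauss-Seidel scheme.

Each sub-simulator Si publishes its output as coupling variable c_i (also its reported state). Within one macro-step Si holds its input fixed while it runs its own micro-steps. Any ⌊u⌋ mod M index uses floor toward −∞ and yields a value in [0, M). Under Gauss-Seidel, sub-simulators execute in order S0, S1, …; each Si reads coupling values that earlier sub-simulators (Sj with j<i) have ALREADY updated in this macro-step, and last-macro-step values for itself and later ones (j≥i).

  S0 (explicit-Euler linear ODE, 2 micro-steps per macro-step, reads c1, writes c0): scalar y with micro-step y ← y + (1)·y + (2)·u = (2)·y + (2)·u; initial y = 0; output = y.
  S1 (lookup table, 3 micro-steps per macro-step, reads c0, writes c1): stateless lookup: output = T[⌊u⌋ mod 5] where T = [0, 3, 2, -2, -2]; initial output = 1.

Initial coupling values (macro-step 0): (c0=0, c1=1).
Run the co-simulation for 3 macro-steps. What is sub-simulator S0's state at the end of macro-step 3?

S0 state at macro-step 3 = 180

macro 1: S0 reads c1=1 → after 2×micro: 6; S1 reads c0=6 → after 3×micro: 3 ⇒ (c0=6, c1=3)
macro 2: S0 reads c1=3 → after 2×micro: 42; S1 reads c0=42 → after 3×micro: 2 ⇒ (c0=42, c1=2)
macro 3: S0 reads c1=2 → after 2×micro: 180; S1 reads c0=180 → after 3×micro: 0 ⇒ (c0=180, c1=0)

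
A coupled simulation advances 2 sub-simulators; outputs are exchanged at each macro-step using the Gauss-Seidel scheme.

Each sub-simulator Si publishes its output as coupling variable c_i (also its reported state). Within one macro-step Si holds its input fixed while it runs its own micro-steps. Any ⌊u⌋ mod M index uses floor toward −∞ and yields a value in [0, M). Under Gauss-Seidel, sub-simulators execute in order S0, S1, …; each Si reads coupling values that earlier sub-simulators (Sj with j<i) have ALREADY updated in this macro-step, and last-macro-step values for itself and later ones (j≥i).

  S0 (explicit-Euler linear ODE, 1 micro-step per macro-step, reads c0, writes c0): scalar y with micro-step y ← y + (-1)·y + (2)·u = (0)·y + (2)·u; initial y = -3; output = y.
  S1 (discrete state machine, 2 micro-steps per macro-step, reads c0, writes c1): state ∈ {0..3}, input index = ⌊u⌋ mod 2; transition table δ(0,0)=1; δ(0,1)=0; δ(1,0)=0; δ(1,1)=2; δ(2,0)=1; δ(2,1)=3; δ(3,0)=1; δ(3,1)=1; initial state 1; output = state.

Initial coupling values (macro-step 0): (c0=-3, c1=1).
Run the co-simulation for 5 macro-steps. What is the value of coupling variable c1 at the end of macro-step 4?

c1 at macro-step 4 = 1

macro 1: S0 reads c0=-3 → after 1×micro: -6; S1 reads c0=-6 → after 2×micro: 1 ⇒ (c0=-6, c1=1)
macro 2: S0 reads c0=-6 → after 1×micro: -12; S1 reads c0=-12 → after 2×micro: 1 ⇒ (c0=-12, c1=1)
macro 3: S0 reads c0=-12 → after 1×micro: -24; S1 reads c0=-24 → after 2×micro: 1 ⇒ (c0=-24, c1=1)
macro 4: S0 reads c0=-24 → after 1×micro: -48; S1 reads c0=-48 → after 2×micro: 1 ⇒ (c0=-48, c1=1)
macro 5: S0 reads c0=-48 → after 1×micro: -96; S1 reads c0=-96 → after 2×micro: 1 ⇒ (c0=-96, c1=1)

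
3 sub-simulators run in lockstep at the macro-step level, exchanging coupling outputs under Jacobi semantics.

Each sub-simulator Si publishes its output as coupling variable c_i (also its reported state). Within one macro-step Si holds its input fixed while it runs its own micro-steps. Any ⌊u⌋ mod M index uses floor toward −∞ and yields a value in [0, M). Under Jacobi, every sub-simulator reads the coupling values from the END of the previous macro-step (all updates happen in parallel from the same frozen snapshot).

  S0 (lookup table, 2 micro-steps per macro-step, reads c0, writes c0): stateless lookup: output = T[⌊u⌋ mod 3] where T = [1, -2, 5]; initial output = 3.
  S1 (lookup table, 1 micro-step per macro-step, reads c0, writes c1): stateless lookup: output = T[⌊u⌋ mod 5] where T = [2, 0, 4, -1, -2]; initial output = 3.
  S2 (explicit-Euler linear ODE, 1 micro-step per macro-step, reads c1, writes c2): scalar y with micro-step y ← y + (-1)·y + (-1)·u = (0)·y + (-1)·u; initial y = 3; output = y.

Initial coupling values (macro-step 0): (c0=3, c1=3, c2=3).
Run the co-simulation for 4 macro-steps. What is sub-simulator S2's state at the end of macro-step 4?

macro 1: S0 reads c0=3 → after 2×micro: 1; S1 reads c0=3 → after 1×micro: -1; S2 reads c1=3 → after 1×micro: -3 ⇒ (c0=1, c1=-1, c2=-3)
macro 2: S0 reads c0=1 → after 2×micro: -2; S1 reads c0=1 → after 1×micro: 0; S2 reads c1=-1 → after 1×micro: 1 ⇒ (c0=-2, c1=0, c2=1)
macro 3: S0 reads c0=-2 → after 2×micro: -2; S1 reads c0=-2 → after 1×micro: -1; S2 reads c1=0 → after 1×micro: 0 ⇒ (c0=-2, c1=-1, c2=0)
macro 4: S0 reads c0=-2 → after 2×micro: -2; S1 reads c0=-2 → after 1×micro: -1; S2 reads c1=-1 → after 1×micro: 1 ⇒ (c0=-2, c1=-1, c2=1)

S2 state at macro-step 4 = 1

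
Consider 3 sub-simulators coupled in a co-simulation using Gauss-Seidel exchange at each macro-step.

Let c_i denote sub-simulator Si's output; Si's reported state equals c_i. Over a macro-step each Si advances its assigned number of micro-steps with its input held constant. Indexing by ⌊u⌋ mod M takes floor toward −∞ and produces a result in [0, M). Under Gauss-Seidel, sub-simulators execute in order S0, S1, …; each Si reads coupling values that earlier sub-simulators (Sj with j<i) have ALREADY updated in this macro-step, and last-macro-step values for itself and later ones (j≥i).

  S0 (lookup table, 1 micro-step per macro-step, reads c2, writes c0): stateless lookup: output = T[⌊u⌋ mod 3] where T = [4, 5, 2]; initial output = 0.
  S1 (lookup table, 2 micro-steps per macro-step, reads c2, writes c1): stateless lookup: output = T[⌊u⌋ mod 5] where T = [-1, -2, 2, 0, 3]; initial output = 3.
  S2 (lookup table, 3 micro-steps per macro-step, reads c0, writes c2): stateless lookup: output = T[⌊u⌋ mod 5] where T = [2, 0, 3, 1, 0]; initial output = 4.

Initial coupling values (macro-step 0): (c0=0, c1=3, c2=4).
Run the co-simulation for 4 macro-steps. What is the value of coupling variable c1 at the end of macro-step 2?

c1 at macro-step 2 = 2

macro 1: S0 reads c2=4 → after 1×micro: 5; S1 reads c2=4 → after 2×micro: 3; S2 reads c0=5 → after 3×micro: 2 ⇒ (c0=5, c1=3, c2=2)
macro 2: S0 reads c2=2 → after 1×micro: 2; S1 reads c2=2 → after 2×micro: 2; S2 reads c0=2 → after 3×micro: 3 ⇒ (c0=2, c1=2, c2=3)
macro 3: S0 reads c2=3 → after 1×micro: 4; S1 reads c2=3 → after 2×micro: 0; S2 reads c0=4 → after 3×micro: 0 ⇒ (c0=4, c1=0, c2=0)
macro 4: S0 reads c2=0 → after 1×micro: 4; S1 reads c2=0 → after 2×micro: -1; S2 reads c0=4 → after 3×micro: 0 ⇒ (c0=4, c1=-1, c2=0)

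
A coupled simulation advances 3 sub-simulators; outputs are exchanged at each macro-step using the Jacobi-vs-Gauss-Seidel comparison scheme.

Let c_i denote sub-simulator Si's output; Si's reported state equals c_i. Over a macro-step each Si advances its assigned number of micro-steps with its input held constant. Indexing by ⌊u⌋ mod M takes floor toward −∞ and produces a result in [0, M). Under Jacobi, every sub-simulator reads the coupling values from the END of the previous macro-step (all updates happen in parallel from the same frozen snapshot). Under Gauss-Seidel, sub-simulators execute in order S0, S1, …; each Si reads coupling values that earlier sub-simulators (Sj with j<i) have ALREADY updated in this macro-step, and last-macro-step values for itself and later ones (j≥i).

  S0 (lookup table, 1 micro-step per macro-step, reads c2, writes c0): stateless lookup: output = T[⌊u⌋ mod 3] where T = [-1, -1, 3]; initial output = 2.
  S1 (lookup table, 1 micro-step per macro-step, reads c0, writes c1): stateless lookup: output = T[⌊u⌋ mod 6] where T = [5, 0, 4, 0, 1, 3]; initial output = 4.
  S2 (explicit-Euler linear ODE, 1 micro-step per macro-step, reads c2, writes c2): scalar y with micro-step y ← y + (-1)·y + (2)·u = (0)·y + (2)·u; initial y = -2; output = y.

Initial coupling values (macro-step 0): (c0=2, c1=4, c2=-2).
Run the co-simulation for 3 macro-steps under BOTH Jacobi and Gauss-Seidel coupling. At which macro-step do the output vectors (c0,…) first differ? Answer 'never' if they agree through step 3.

[Jacobi] macro 1: S0 reads c2=-2 → after 1×micro: -1; S1 reads c0=2 → after 1×micro: 4; S2 reads c2=-2 → after 1×micro: -4 ⇒ (c0=-1, c1=4, c2=-4)
[Jacobi] macro 2: S0 reads c2=-4 → after 1×micro: 3; S1 reads c0=-1 → after 1×micro: 3; S2 reads c2=-4 → after 1×micro: -8 ⇒ (c0=3, c1=3, c2=-8)
[Jacobi] macro 3: S0 reads c2=-8 → after 1×micro: -1; S1 reads c0=3 → after 1×micro: 0; S2 reads c2=-8 → after 1×micro: -16 ⇒ (c0=-1, c1=0, c2=-16)
[Gauss-Seidel] macro 1: S0 reads c2=-2 → after 1×micro: -1; S1 reads c0=-1 → after 1×micro: 3; S2 reads c2=-2 → after 1×micro: -4 ⇒ (c0=-1, c1=3, c2=-4)
[Gauss-Seidel] macro 2: S0 reads c2=-4 → after 1×micro: 3; S1 reads c0=3 → after 1×micro: 0; S2 reads c2=-4 → after 1×micro: -8 ⇒ (c0=3, c1=0, c2=-8)
[Gauss-Seidel] macro 3: S0 reads c2=-8 → after 1×micro: -1; S1 reads c0=-1 → after 1×micro: 3; S2 reads c2=-8 → after 1×micro: -16 ⇒ (c0=-1, c1=3, c2=-16)

first divergence at macro-step: 1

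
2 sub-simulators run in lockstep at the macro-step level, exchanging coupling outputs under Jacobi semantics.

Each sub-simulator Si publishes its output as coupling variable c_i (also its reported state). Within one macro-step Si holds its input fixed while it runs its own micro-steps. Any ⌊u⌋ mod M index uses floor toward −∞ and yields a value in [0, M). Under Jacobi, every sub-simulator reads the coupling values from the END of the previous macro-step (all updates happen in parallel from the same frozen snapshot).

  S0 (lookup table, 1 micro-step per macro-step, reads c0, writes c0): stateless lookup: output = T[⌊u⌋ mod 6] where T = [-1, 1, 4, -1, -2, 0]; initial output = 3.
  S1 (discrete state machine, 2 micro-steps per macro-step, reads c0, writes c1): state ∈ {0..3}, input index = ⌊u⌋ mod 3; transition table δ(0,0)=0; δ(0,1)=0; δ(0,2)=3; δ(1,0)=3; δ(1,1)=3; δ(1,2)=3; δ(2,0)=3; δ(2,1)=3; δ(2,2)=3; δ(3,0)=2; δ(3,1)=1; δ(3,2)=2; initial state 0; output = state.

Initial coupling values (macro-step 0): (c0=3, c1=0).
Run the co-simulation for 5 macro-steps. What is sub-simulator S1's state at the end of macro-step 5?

S1 state at macro-step 5 = 2

macro 1: S0 reads c0=3 → after 1×micro: -1; S1 reads c0=3 → after 2×micro: 0 ⇒ (c0=-1, c1=0)
macro 2: S0 reads c0=-1 → after 1×micro: 0; S1 reads c0=-1 → after 2×micro: 2 ⇒ (c0=0, c1=2)
macro 3: S0 reads c0=0 → after 1×micro: -1; S1 reads c0=0 → after 2×micro: 2 ⇒ (c0=-1, c1=2)
macro 4: S0 reads c0=-1 → after 1×micro: 0; S1 reads c0=-1 → after 2×micro: 2 ⇒ (c0=0, c1=2)
macro 5: S0 reads c0=0 → after 1×micro: -1; S1 reads c0=0 → after 2×micro: 2 ⇒ (c0=-1, c1=2)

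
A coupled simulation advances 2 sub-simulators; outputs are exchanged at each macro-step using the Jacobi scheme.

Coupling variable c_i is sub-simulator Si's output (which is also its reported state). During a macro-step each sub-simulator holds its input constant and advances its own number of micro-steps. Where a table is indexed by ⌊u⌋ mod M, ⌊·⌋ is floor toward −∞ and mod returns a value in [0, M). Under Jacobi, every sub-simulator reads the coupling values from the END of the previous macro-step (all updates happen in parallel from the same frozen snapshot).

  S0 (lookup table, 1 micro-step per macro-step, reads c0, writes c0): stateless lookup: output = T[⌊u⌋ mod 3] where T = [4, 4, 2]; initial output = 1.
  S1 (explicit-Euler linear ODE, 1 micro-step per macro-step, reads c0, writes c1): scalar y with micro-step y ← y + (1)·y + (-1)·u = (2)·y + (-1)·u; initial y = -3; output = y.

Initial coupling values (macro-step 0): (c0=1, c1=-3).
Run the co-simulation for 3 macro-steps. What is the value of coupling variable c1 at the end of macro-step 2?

macro 1: S0 reads c0=1 → after 1×micro: 4; S1 reads c0=1 → after 1×micro: -7 ⇒ (c0=4, c1=-7)
macro 2: S0 reads c0=4 → after 1×micro: 4; S1 reads c0=4 → after 1×micro: -18 ⇒ (c0=4, c1=-18)
macro 3: S0 reads c0=4 → after 1×micro: 4; S1 reads c0=4 → after 1×micro: -40 ⇒ (c0=4, c1=-40)

c1 at macro-step 2 = -18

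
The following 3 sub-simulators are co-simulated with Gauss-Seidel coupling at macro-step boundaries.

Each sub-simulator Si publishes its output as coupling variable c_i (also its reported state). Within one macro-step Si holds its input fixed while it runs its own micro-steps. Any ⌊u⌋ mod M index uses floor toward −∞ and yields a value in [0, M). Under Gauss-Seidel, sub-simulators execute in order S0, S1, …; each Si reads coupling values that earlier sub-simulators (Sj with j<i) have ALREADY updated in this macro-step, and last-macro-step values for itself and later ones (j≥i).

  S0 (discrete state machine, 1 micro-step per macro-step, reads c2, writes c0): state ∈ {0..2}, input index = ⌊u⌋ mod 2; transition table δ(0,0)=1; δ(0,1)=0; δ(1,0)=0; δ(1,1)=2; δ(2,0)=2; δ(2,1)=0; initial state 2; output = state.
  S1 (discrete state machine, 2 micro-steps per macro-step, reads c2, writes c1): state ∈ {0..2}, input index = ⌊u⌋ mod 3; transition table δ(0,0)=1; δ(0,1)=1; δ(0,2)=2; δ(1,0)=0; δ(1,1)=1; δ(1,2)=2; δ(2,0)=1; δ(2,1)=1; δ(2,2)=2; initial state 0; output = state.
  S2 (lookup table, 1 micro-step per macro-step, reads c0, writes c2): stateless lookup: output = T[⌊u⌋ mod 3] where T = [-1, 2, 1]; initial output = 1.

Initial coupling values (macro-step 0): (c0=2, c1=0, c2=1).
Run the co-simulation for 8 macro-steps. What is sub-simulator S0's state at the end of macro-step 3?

macro 1: S0 reads c2=1 → after 1×micro: 0; S1 reads c2=1 → after 2×micro: 1; S2 reads c0=0 → after 1×micro: -1 ⇒ (c0=0, c1=1, c2=-1)
macro 2: S0 reads c2=-1 → after 1×micro: 0; S1 reads c2=-1 → after 2×micro: 2; S2 reads c0=0 → after 1×micro: -1 ⇒ (c0=0, c1=2, c2=-1)
macro 3: S0 reads c2=-1 → after 1×micro: 0; S1 reads c2=-1 → after 2×micro: 2; S2 reads c0=0 → after 1×micro: -1 ⇒ (c0=0, c1=2, c2=-1)
macro 4: S0 reads c2=-1 → after 1×micro: 0; S1 reads c2=-1 → after 2×micro: 2; S2 reads c0=0 → after 1×micro: -1 ⇒ (c0=0, c1=2, c2=-1)
macro 5: S0 reads c2=-1 → after 1×micro: 0; S1 reads c2=-1 → after 2×micro: 2; S2 reads c0=0 → after 1×micro: -1 ⇒ (c0=0, c1=2, c2=-1)
macro 6: S0 reads c2=-1 → after 1×micro: 0; S1 reads c2=-1 → after 2×micro: 2; S2 reads c0=0 → after 1×micro: -1 ⇒ (c0=0, c1=2, c2=-1)
macro 7: S0 reads c2=-1 → after 1×micro: 0; S1 reads c2=-1 → after 2×micro: 2; S2 reads c0=0 → after 1×micro: -1 ⇒ (c0=0, c1=2, c2=-1)
macro 8: S0 reads c2=-1 → after 1×micro: 0; S1 reads c2=-1 → after 2×micro: 2; S2 reads c0=0 → after 1×micro: -1 ⇒ (c0=0, c1=2, c2=-1)

S0 state at macro-step 3 = 0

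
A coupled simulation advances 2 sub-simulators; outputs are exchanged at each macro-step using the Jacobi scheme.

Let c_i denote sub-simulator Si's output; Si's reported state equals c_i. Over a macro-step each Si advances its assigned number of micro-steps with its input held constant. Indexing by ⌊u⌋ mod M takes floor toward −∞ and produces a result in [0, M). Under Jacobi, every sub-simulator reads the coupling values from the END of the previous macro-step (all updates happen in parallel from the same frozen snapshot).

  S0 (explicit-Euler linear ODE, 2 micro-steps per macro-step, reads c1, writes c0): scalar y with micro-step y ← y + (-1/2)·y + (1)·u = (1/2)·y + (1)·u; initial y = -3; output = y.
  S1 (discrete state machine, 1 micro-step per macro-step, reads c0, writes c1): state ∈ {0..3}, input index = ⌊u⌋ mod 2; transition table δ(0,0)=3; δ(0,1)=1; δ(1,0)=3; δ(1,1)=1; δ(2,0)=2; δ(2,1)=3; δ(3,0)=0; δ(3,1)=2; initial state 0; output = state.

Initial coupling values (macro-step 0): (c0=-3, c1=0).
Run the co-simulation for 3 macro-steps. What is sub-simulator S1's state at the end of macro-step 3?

S1 state at macro-step 3 = 1

macro 1: S0 reads c1=0 → after 2×micro: -3/4; S1 reads c0=-3 → after 1×micro: 1 ⇒ (c0=-3/4, c1=1)
macro 2: S0 reads c1=1 → after 2×micro: 21/16; S1 reads c0=-3/4 → after 1×micro: 1 ⇒ (c0=21/16, c1=1)
macro 3: S0 reads c1=1 → after 2×micro: 117/64; S1 reads c0=21/16 → after 1×micro: 1 ⇒ (c0=117/64, c1=1)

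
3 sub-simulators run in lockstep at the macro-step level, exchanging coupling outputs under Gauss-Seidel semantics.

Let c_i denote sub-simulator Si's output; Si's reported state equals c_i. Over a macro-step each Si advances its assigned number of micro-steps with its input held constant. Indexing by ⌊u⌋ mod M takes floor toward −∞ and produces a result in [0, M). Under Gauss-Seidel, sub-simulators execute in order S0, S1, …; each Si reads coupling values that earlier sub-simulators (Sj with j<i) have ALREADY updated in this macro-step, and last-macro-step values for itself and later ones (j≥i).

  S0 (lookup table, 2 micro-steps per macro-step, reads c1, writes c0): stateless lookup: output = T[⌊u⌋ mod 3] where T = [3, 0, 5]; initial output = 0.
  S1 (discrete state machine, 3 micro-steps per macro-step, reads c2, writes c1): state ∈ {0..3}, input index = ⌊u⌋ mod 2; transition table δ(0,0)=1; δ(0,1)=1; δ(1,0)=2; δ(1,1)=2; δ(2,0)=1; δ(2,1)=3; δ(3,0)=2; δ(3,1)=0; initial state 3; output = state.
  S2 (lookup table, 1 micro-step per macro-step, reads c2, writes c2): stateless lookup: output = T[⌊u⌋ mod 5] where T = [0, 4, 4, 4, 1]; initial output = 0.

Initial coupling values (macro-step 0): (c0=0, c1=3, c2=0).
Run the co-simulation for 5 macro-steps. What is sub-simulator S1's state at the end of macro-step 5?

S1 state at macro-step 5 = 2

macro 1: S0 reads c1=3 → after 2×micro: 3; S1 reads c2=0 → after 3×micro: 2; S2 reads c2=0 → after 1×micro: 0 ⇒ (c0=3, c1=2, c2=0)
macro 2: S0 reads c1=2 → after 2×micro: 5; S1 reads c2=0 → after 3×micro: 1; S2 reads c2=0 → after 1×micro: 0 ⇒ (c0=5, c1=1, c2=0)
macro 3: S0 reads c1=1 → after 2×micro: 0; S1 reads c2=0 → after 3×micro: 2; S2 reads c2=0 → after 1×micro: 0 ⇒ (c0=0, c1=2, c2=0)
macro 4: S0 reads c1=2 → after 2×micro: 5; S1 reads c2=0 → after 3×micro: 1; S2 reads c2=0 → after 1×micro: 0 ⇒ (c0=5, c1=1, c2=0)
macro 5: S0 reads c1=1 → after 2×micro: 0; S1 reads c2=0 → after 3×micro: 2; S2 reads c2=0 → after 1×micro: 0 ⇒ (c0=0, c1=2, c2=0)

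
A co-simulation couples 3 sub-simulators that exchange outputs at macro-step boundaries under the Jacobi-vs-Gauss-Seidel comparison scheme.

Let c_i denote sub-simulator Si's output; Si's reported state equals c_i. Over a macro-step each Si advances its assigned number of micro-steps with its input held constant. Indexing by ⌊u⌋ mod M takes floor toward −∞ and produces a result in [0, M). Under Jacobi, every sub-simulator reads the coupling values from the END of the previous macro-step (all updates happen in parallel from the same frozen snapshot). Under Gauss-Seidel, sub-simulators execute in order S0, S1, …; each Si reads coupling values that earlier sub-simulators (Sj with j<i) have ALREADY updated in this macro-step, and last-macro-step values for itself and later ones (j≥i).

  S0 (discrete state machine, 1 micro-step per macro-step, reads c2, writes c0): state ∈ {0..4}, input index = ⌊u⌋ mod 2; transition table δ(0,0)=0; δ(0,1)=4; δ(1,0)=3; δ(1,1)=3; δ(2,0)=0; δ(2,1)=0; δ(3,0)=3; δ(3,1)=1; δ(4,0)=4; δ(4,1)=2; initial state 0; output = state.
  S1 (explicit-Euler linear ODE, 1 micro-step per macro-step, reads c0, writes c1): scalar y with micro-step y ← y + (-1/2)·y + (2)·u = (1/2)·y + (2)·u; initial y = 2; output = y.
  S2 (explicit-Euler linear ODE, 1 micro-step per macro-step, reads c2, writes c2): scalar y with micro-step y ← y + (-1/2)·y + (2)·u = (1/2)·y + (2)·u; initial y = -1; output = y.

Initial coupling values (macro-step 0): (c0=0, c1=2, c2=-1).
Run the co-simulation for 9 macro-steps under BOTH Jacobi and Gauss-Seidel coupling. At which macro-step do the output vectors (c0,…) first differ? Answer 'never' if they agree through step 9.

first divergence at macro-step: 1

[Jacobi] macro 1: S0 reads c2=-1 → after 1×micro: 4; S1 reads c0=0 → after 1×micro: 1; S2 reads c2=-1 → after 1×micro: -5/2 ⇒ (c0=4, c1=1, c2=-5/2)
[Jacobi] macro 2: S0 reads c2=-5/2 → after 1×micro: 2; S1 reads c0=4 → after 1×micro: 17/2; S2 reads c2=-5/2 → after 1×micro: -25/4 ⇒ (c0=2, c1=17/2, c2=-25/4)
[Jacobi] macro 3: S0 reads c2=-25/4 → after 1×micro: 0; S1 reads c0=2 → after 1×micro: 33/4; S2 reads c2=-25/4 → after 1×micro: -125/8 ⇒ (c0=0, c1=33/4, c2=-125/8)
[Jacobi] macro 4: S0 reads c2=-125/8 → after 1×micro: 0; S1 reads c0=0 → after 1×micro: 33/8; S2 reads c2=-125/8 → after 1×micro: -625/16 ⇒ (c0=0, c1=33/8, c2=-625/16)
[Jacobi] macro 5: S0 reads c2=-625/16 → after 1×micro: 0; S1 reads c0=0 → after 1×micro: 33/16; S2 reads c2=-625/16 → after 1×micro: -3125/32 ⇒ (c0=0, c1=33/16, c2=-3125/32)
[Jacobi] macro 6: S0 reads c2=-3125/32 → after 1×micro: 0; S1 reads c0=0 → after 1×micro: 33/32; S2 reads c2=-3125/32 → after 1×micro: -15625/64 ⇒ (c0=0, c1=33/32, c2=-15625/64)
[Jacobi] macro 7: S0 reads c2=-15625/64 → after 1×micro: 4; S1 reads c0=0 → after 1×micro: 33/64; S2 reads c2=-15625/64 → after 1×micro: -78125/128 ⇒ (c0=4, c1=33/64, c2=-78125/128)
[Jacobi] macro 8: S0 reads c2=-78125/128 → after 1×micro: 2; S1 reads c0=4 → after 1×micro: 1057/128; S2 reads c2=-78125/128 → after 1×micro: -390625/256 ⇒ (c0=2, c1=1057/128, c2=-390625/256)
[Jacobi] macro 9: S0 reads c2=-390625/256 → after 1×micro: 0; S1 reads c0=2 → after 1×micro: 2081/256; S2 reads c2=-390625/256 → after 1×micro: -1953125/512 ⇒ (c0=0, c1=2081/256, c2=-1953125/512)
[Gauss-Seidel] macro 1: S0 reads c2=-1 → after 1×micro: 4; S1 reads c0=4 → after 1×micro: 9; S2 reads c2=-1 → after 1×micro: -5/2 ⇒ (c0=4, c1=9, c2=-5/2)
[Gauss-Seidel] macro 2: S0 reads c2=-5/2 → after 1×micro: 2; S1 reads c0=2 → after 1×micro: 17/2; S2 reads c2=-5/2 → after 1×micro: -25/4 ⇒ (c0=2, c1=17/2, c2=-25/4)
[Gauss-Seidel] macro 3: S0 reads c2=-25/4 → after 1×micro: 0; S1 reads c0=0 → after 1×micro: 17/4; S2 reads c2=-25/4 → after 1×micro: -125/8 ⇒ (c0=0, c1=17/4, c2=-125/8)
[Gauss-Seidel] macro 4: S0 reads c2=-125/8 → after 1×micro: 0; S1 reads c0=0 → after 1×micro: 17/8; S2 reads c2=-125/8 → after 1×micro: -625/16 ⇒ (c0=0, c1=17/8, c2=-625/16)
[Gauss-Seidel] macro 5: S0 reads c2=-625/16 → after 1×micro: 0; S1 reads c0=0 → after 1×micro: 17/16; S2 reads c2=-625/16 → after 1×micro: -3125/32 ⇒ (c0=0, c1=17/16, c2=-3125/32)
[Gauss-Seidel] macro 6: S0 reads c2=-3125/32 → after 1×micro: 0; S1 reads c0=0 → after 1×micro: 17/32; S2 reads c2=-3125/32 → after 1×micro: -15625/64 ⇒ (c0=0, c1=17/32, c2=-15625/64)
[Gauss-Seidel] macro 7: S0 reads c2=-15625/64 → after 1×micro: 4; S1 reads c0=4 → after 1×micro: 529/64; S2 reads c2=-15625/64 → after 1×micro: -78125/128 ⇒ (c0=4, c1=529/64, c2=-78125/128)
[Gauss-Seidel] macro 8: S0 reads c2=-78125/128 → after 1×micro: 2; S1 reads c0=2 → after 1×micro: 1041/128; S2 reads c2=-78125/128 → after 1×micro: -390625/256 ⇒ (c0=2, c1=1041/128, c2=-390625/256)
[Gauss-Seidel] macro 9: S0 reads c2=-390625/256 → after 1×micro: 0; S1 reads c0=0 → after 1×micro: 1041/256; S2 reads c2=-390625/256 → after 1×micro: -1953125/512 ⇒ (c0=0, c1=1041/256, c2=-1953125/512)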